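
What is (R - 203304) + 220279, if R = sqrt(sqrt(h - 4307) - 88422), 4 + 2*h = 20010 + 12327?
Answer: 16975 + sqrt(-353688 + 2*sqrt(47438))/2 ≈ 16975.0 + 297.18*I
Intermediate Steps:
h = 32333/2 (h = -2 + (20010 + 12327)/2 = -2 + (1/2)*32337 = -2 + 32337/2 = 32333/2 ≈ 16167.)
R = sqrt(-88422 + sqrt(47438)/2) (R = sqrt(sqrt(32333/2 - 4307) - 88422) = sqrt(sqrt(23719/2) - 88422) = sqrt(sqrt(47438)/2 - 88422) = sqrt(-88422 + sqrt(47438)/2) ≈ 297.18*I)
(R - 203304) + 220279 = (sqrt(-353688 + 2*sqrt(47438))/2 - 203304) + 220279 = (-203304 + sqrt(-353688 + 2*sqrt(47438))/2) + 220279 = 16975 + sqrt(-353688 + 2*sqrt(47438))/2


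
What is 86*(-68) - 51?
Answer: -5899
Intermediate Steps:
86*(-68) - 51 = -5848 - 51 = -5899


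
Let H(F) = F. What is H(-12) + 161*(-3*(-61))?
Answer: 29451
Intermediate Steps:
H(-12) + 161*(-3*(-61)) = -12 + 161*(-3*(-61)) = -12 + 161*183 = -12 + 29463 = 29451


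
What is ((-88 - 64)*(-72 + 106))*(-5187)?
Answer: 26806416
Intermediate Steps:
((-88 - 64)*(-72 + 106))*(-5187) = -152*34*(-5187) = -5168*(-5187) = 26806416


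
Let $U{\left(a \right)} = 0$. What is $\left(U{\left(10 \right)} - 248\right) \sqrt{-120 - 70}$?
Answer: $- 248 i \sqrt{190} \approx - 3418.4 i$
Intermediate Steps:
$\left(U{\left(10 \right)} - 248\right) \sqrt{-120 - 70} = \left(0 - 248\right) \sqrt{-120 - 70} = - 248 \sqrt{-190} = - 248 i \sqrt{190}$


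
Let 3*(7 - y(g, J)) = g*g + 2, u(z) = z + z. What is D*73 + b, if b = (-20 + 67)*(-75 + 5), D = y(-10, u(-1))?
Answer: -5261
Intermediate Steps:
u(z) = 2*z
y(g, J) = 19/3 - g**2/3 (y(g, J) = 7 - (g*g + 2)/3 = 7 - (g**2 + 2)/3 = 7 - (2 + g**2)/3 = 7 + (-2/3 - g**2/3) = 19/3 - g**2/3)
D = -27 (D = 19/3 - 1/3*(-10)**2 = 19/3 - 1/3*100 = 19/3 - 100/3 = -27)
b = -3290 (b = 47*(-70) = -3290)
D*73 + b = -27*73 - 3290 = -1971 - 3290 = -5261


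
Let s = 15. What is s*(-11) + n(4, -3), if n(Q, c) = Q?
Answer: -161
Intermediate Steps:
s*(-11) + n(4, -3) = 15*(-11) + 4 = -165 + 4 = -161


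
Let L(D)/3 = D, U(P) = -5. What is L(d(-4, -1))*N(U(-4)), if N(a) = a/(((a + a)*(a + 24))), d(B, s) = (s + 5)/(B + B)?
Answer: -3/76 ≈ -0.039474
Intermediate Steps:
d(B, s) = (5 + s)/(2*B) (d(B, s) = (5 + s)/((2*B)) = (5 + s)*(1/(2*B)) = (5 + s)/(2*B))
L(D) = 3*D
N(a) = 1/(2*(24 + a)) (N(a) = a/(((2*a)*(24 + a))) = a/((2*a*(24 + a))) = a*(1/(2*a*(24 + a))) = 1/(2*(24 + a)))
L(d(-4, -1))*N(U(-4)) = (3*((½)*(5 - 1)/(-4)))*(1/(2*(24 - 5))) = (3*((½)*(-¼)*4))*((½)/19) = (3*(-½))*((½)*(1/19)) = -3/2*1/38 = -3/76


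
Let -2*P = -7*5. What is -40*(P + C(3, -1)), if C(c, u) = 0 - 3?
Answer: -580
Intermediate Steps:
C(c, u) = -3
P = 35/2 (P = -(-7)*5/2 = -1/2*(-35) = 35/2 ≈ 17.500)
-40*(P + C(3, -1)) = -40*(35/2 - 3) = -40*29/2 = -580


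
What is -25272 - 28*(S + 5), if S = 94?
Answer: -28044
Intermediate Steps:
-25272 - 28*(S + 5) = -25272 - 28*(94 + 5) = -25272 - 28*99 = -25272 - 2772 = -28044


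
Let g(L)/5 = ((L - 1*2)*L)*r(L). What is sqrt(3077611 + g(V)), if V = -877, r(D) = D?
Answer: 2*I*sqrt(844311086) ≈ 58114.0*I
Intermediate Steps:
g(L) = 5*L**2*(-2 + L) (g(L) = 5*(((L - 1*2)*L)*L) = 5*(((L - 2)*L)*L) = 5*(((-2 + L)*L)*L) = 5*((L*(-2 + L))*L) = 5*(L**2*(-2 + L)) = 5*L**2*(-2 + L))
sqrt(3077611 + g(V)) = sqrt(3077611 + 5*(-877)**2*(-2 - 877)) = sqrt(3077611 + 5*769129*(-879)) = sqrt(3077611 - 3380321955) = sqrt(-3377244344) = 2*I*sqrt(844311086)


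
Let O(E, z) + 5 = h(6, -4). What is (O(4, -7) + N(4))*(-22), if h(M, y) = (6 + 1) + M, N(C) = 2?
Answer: -220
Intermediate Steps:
h(M, y) = 7 + M
O(E, z) = 8 (O(E, z) = -5 + (7 + 6) = -5 + 13 = 8)
(O(4, -7) + N(4))*(-22) = (8 + 2)*(-22) = 10*(-22) = -220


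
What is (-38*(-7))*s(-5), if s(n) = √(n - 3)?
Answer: 532*I*√2 ≈ 752.36*I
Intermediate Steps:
s(n) = √(-3 + n)
(-38*(-7))*s(-5) = (-38*(-7))*√(-3 - 5) = 266*√(-8) = 266*(2*I*√2) = 532*I*√2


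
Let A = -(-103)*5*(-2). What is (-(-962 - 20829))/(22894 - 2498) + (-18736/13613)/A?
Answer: 152961124473/142990135220 ≈ 1.0697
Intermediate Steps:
A = -1030 (A = -(-103)*(-10) = -1*1030 = -1030)
(-(-962 - 20829))/(22894 - 2498) + (-18736/13613)/A = (-(-962 - 20829))/(22894 - 2498) - 18736/13613/(-1030) = -1*(-21791)/20396 - 18736*1/13613*(-1/1030) = 21791*(1/20396) - 18736/13613*(-1/1030) = 21791/20396 + 9368/7010695 = 152961124473/142990135220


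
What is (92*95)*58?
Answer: 506920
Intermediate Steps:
(92*95)*58 = 8740*58 = 506920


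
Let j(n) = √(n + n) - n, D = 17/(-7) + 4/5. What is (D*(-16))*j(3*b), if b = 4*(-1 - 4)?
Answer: 10944/7 + 1824*I*√30/35 ≈ 1563.4 + 285.44*I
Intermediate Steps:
b = -20 (b = 4*(-5) = -20)
D = -57/35 (D = 17*(-⅐) + 4*(⅕) = -17/7 + ⅘ = -57/35 ≈ -1.6286)
j(n) = -n + √2*√n (j(n) = √(2*n) - n = √2*√n - n = -n + √2*√n)
(D*(-16))*j(3*b) = (-57/35*(-16))*(-3*(-20) + √2*√(3*(-20))) = 912*(-1*(-60) + √2*√(-60))/35 = 912*(60 + √2*(2*I*√15))/35 = 912*(60 + 2*I*√30)/35 = 10944/7 + 1824*I*√30/35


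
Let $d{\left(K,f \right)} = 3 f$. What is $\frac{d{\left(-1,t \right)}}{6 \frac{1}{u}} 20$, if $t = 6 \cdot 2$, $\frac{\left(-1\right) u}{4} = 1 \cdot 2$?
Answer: $-960$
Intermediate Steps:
$u = -8$ ($u = - 4 \cdot 1 \cdot 2 = \left(-4\right) 2 = -8$)
$t = 12$
$\frac{d{\left(-1,t \right)}}{6 \frac{1}{u}} 20 = \frac{3 \cdot 12}{6 \frac{1}{-8}} \cdot 20 = \frac{36}{6 \left(- \frac{1}{8}\right)} 20 = \frac{36}{- \frac{3}{4}} \cdot 20 = 36 \left(- \frac{4}{3}\right) 20 = \left(-48\right) 20 = -960$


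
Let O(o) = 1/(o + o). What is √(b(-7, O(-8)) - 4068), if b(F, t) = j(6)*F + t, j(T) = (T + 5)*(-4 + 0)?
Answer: I*√60161/4 ≈ 61.319*I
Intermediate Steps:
j(T) = -20 - 4*T (j(T) = (5 + T)*(-4) = -20 - 4*T)
O(o) = 1/(2*o)
b(F, t) = t - 44*F (b(F, t) = (-20 - 4*6)*F + t = (-20 - 24)*F + t = -44*F + t = t - 44*F)
√(b(-7, O(-8)) - 4068) = √(((½)/(-8) - 44*(-7)) - 4068) = √(((½)*(-⅛) + 308) - 4068) = √((-1/16 + 308) - 4068) = √(4927/16 - 4068) = √(-60161/16) = I*√60161/4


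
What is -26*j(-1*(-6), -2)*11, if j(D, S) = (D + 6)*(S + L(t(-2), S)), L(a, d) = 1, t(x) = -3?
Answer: 3432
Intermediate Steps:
j(D, S) = (1 + S)*(6 + D) (j(D, S) = (D + 6)*(S + 1) = (6 + D)*(1 + S) = (1 + S)*(6 + D))
-26*j(-1*(-6), -2)*11 = -26*(6 - 1*(-6) + 6*(-2) - 1*(-6)*(-2))*11 = -26*(6 + 6 - 12 + 6*(-2))*11 = -26*(6 + 6 - 12 - 12)*11 = -26*(-12)*11 = 312*11 = 3432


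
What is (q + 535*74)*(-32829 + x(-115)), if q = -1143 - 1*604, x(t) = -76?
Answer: -1245223915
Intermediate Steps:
q = -1747 (q = -1143 - 604 = -1747)
(q + 535*74)*(-32829 + x(-115)) = (-1747 + 535*74)*(-32829 - 76) = (-1747 + 39590)*(-32905) = 37843*(-32905) = -1245223915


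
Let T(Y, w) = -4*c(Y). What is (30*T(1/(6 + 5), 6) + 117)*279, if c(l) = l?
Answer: 325593/11 ≈ 29599.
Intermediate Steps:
T(Y, w) = -4*Y
(30*T(1/(6 + 5), 6) + 117)*279 = (30*(-4/(6 + 5)) + 117)*279 = (30*(-4/11) + 117)*279 = (-120/11 + 117)*279 = (1167/11)*279 = 325593/11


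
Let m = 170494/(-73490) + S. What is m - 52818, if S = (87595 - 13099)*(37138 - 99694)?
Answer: -171239952791777/36745 ≈ -4.6602e+9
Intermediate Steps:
S = -4660171776 (S = 74496*(-62556) = -4660171776)
m = -171238011994367/36745 (m = 170494/(-73490) - 4660171776 = 170494*(-1/73490) - 4660171776 = -85247/36745 - 4660171776 = -171238011994367/36745 ≈ -4.6602e+9)
m - 52818 = -171238011994367/36745 - 52818 = -171239952791777/36745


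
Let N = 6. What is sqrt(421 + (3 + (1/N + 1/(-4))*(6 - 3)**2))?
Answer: sqrt(1693)/2 ≈ 20.573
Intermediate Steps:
sqrt(421 + (3 + (1/N + 1/(-4))*(6 - 3)**2)) = sqrt(421 + (3 + (1/6 + 1/(-4))*(6 - 3)**2)) = sqrt(421 + (3 + (1*(1/6) + 1*(-1/4))*3**2)) = sqrt(421 + (3 + (1/6 - 1/4)*9)) = sqrt(421 + (3 - 1/12*9)) = sqrt(421 + (3 - 3/4)) = sqrt(421 + 9/4) = sqrt(1693/4) = sqrt(1693)/2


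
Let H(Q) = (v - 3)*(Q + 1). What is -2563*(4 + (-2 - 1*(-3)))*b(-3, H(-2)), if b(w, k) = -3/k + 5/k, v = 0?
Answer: -25630/3 ≈ -8543.3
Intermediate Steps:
H(Q) = -3 - 3*Q (H(Q) = (0 - 3)*(Q + 1) = -3*(1 + Q) = -3 - 3*Q)
b(w, k) = 2/k
-2563*(4 + (-2 - 1*(-3)))*b(-3, H(-2)) = -2563*(4 + (-2 - 1*(-3)))*2/(-3 - 3*(-2)) = -2563*(4 + (-2 + 3))*2/(-3 + 6) = -2563*(4 + 1)*2/3 = -12815*2*(1/3) = -12815*2/3 = -2563*10/3 = -25630/3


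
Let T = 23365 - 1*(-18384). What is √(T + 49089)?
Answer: √90838 ≈ 301.39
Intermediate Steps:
T = 41749 (T = 23365 + 18384 = 41749)
√(T + 49089) = √(41749 + 49089) = √90838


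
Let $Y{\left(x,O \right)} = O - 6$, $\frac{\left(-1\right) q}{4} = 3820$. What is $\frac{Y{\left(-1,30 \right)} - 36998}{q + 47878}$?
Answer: $- \frac{18487}{16299} \approx -1.1342$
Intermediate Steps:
$q = -15280$ ($q = \left(-4\right) 3820 = -15280$)
$Y{\left(x,O \right)} = -6 + O$ ($Y{\left(x,O \right)} = O - 6 = -6 + O$)
$\frac{Y{\left(-1,30 \right)} - 36998}{q + 47878} = \frac{\left(-6 + 30\right) - 36998}{-15280 + 47878} = \frac{24 - 36998}{32598} = \left(-36974\right) \frac{1}{32598} = - \frac{18487}{16299}$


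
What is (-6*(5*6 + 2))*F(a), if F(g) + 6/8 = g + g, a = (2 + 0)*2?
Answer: -1392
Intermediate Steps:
a = 4 (a = 2*2 = 4)
F(g) = -¾ + 2*g (F(g) = -¾ + (g + g) = -¾ + 2*g)
(-6*(5*6 + 2))*F(a) = (-6*(5*6 + 2))*(-¾ + 2*4) = (-6*(30 + 2))*(-¾ + 8) = -6*32*(29/4) = -192*29/4 = -1392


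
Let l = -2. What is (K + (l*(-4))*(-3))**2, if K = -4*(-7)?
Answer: 16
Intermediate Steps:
K = 28
(K + (l*(-4))*(-3))**2 = (28 - 2*(-4)*(-3))**2 = (28 + 8*(-3))**2 = (28 - 24)**2 = 4**2 = 16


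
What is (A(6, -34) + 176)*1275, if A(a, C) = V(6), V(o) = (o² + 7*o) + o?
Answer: 331500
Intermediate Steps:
V(o) = o² + 8*o
A(a, C) = 84 (A(a, C) = 6*(8 + 6) = 6*14 = 84)
(A(6, -34) + 176)*1275 = (84 + 176)*1275 = 260*1275 = 331500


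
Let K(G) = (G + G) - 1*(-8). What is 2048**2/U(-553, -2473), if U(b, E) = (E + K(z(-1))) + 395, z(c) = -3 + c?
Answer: -2097152/1039 ≈ -2018.4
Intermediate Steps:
K(G) = 8 + 2*G (K(G) = 2*G + 8 = 8 + 2*G)
U(b, E) = 395 + E (U(b, E) = (E + (8 + 2*(-3 - 1))) + 395 = (E + (8 + 2*(-4))) + 395 = (E + (8 - 8)) + 395 = (E + 0) + 395 = E + 395 = 395 + E)
2048**2/U(-553, -2473) = 2048**2/(395 - 2473) = 4194304/(-2078) = 4194304*(-1/2078) = -2097152/1039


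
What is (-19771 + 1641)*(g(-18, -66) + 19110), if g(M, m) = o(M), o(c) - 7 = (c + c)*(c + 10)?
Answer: -351812650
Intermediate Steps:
o(c) = 7 + 2*c*(10 + c) (o(c) = 7 + (c + c)*(c + 10) = 7 + (2*c)*(10 + c) = 7 + 2*c*(10 + c))
g(M, m) = 7 + 2*M² + 20*M
(-19771 + 1641)*(g(-18, -66) + 19110) = (-19771 + 1641)*((7 + 2*(-18)² + 20*(-18)) + 19110) = -18130*((7 + 2*324 - 360) + 19110) = -18130*((7 + 648 - 360) + 19110) = -18130*(295 + 19110) = -18130*19405 = -351812650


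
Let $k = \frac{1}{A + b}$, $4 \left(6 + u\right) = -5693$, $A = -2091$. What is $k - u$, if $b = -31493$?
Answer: $\frac{47999931}{33584} \approx 1429.3$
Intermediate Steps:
$u = - \frac{5717}{4}$ ($u = -6 + \frac{1}{4} \left(-5693\right) = -6 - \frac{5693}{4} = - \frac{5717}{4} \approx -1429.3$)
$k = - \frac{1}{33584}$ ($k = \frac{1}{-2091 - 31493} = \frac{1}{-33584} = - \frac{1}{33584} \approx -2.9776 \cdot 10^{-5}$)
$k - u = - \frac{1}{33584} - - \frac{5717}{4} = - \frac{1}{33584} + \frac{5717}{4} = \frac{47999931}{33584}$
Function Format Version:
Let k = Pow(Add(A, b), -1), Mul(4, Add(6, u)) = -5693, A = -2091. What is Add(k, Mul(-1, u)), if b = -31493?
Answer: Rational(47999931, 33584) ≈ 1429.3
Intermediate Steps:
u = Rational(-5717, 4) (u = Add(-6, Mul(Rational(1, 4), -5693)) = Add(-6, Rational(-5693, 4)) = Rational(-5717, 4) ≈ -1429.3)
k = Rational(-1, 33584) (k = Pow(Add(-2091, -31493), -1) = Pow(-33584, -1) = Rational(-1, 33584) ≈ -2.9776e-5)
Add(k, Mul(-1, u)) = Add(Rational(-1, 33584), Mul(-1, Rational(-5717, 4))) = Add(Rational(-1, 33584), Rational(5717, 4)) = Rational(47999931, 33584)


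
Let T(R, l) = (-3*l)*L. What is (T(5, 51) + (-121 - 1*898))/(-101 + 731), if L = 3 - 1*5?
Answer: -713/630 ≈ -1.1317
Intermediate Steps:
L = -2 (L = 3 - 5 = -2)
T(R, l) = 6*l (T(R, l) = -3*l*(-2) = 6*l)
(T(5, 51) + (-121 - 1*898))/(-101 + 731) = (6*51 + (-121 - 1*898))/(-101 + 731) = (306 + (-121 - 898))/630 = (306 - 1019)*(1/630) = -713*1/630 = -713/630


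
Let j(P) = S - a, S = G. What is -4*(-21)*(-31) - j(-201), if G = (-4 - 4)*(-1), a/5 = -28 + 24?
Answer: -2632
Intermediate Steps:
a = -20 (a = 5*(-28 + 24) = 5*(-4) = -20)
G = 8 (G = -8*(-1) = 8)
S = 8
j(P) = 28 (j(P) = 8 - 1*(-20) = 8 + 20 = 28)
-4*(-21)*(-31) - j(-201) = -4*(-21)*(-31) - 1*28 = 84*(-31) - 28 = -2604 - 28 = -2632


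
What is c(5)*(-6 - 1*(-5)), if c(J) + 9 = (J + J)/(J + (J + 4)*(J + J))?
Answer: 169/19 ≈ 8.8947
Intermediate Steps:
c(J) = -9 + 2*J/(J + 2*J*(4 + J)) (c(J) = -9 + (J + J)/(J + (J + 4)*(J + J)) = -9 + (2*J)/(J + (4 + J)*(2*J)) = -9 + (2*J)/(J + 2*J*(4 + J)) = -9 + 2*J/(J + 2*J*(4 + J)))
c(5)*(-6 - 1*(-5)) = ((-79 - 18*5)/(9 + 2*5))*(-6 - 1*(-5)) = ((-79 - 90)/(9 + 10))*(-6 + 5) = (-169/19)*(-1) = ((1/19)*(-169))*(-1) = -169/19*(-1) = 169/19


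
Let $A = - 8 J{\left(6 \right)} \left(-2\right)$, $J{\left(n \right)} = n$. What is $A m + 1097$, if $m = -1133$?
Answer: $-107671$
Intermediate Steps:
$A = 96$ ($A = \left(-8\right) 6 \left(-2\right) = \left(-48\right) \left(-2\right) = 96$)
$A m + 1097 = 96 \left(-1133\right) + 1097 = -108768 + 1097 = -107671$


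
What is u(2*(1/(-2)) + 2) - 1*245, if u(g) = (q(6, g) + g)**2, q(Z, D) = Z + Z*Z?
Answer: 1604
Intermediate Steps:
q(Z, D) = Z + Z**2
u(g) = (42 + g)**2 (u(g) = (6*(1 + 6) + g)**2 = (6*7 + g)**2 = (42 + g)**2)
u(2*(1/(-2)) + 2) - 1*245 = (42 + (2*(1/(-2)) + 2))**2 - 1*245 = (42 + (2*(1*(-1/2)) + 2))**2 - 245 = (42 + (2*(-1/2) + 2))**2 - 245 = (42 + (-1 + 2))**2 - 245 = (42 + 1)**2 - 245 = 43**2 - 245 = 1849 - 245 = 1604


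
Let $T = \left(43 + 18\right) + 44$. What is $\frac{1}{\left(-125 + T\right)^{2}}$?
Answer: $\frac{1}{400} \approx 0.0025$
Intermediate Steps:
$T = 105$ ($T = 61 + 44 = 105$)
$\frac{1}{\left(-125 + T\right)^{2}} = \frac{1}{\left(-125 + 105\right)^{2}} = \frac{1}{\left(-20\right)^{2}} = \frac{1}{400}$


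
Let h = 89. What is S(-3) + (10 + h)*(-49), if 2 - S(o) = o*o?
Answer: -4858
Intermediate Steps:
S(o) = 2 - o² (S(o) = 2 - o*o = 2 - o²)
S(-3) + (10 + h)*(-49) = (2 - 1*(-3)²) + (10 + 89)*(-49) = (2 - 1*9) + 99*(-49) = (2 - 9) - 4851 = -7 - 4851 = -4858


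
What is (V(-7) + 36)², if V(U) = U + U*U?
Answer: 6084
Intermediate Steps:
V(U) = U + U²
(V(-7) + 36)² = (-7*(1 - 7) + 36)² = (-7*(-6) + 36)² = (42 + 36)² = 78² = 6084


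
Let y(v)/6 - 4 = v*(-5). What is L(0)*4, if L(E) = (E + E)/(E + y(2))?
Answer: 0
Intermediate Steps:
y(v) = 24 - 30*v (y(v) = 24 + 6*(v*(-5)) = 24 + 6*(-5*v) = 24 - 30*v)
L(E) = 2*E/(-36 + E) (L(E) = (E + E)/(E + (24 - 30*2)) = (2*E)/(E + (24 - 60)) = (2*E)/(E - 36) = (2*E)/(-36 + E) = 2*E/(-36 + E))
L(0)*4 = (2*0/(-36 + 0))*4 = (2*0/(-36))*4 = (2*0*(-1/36))*4 = 0*4 = 0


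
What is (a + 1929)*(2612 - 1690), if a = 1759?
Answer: 3400336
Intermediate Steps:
(a + 1929)*(2612 - 1690) = (1759 + 1929)*(2612 - 1690) = 3688*922 = 3400336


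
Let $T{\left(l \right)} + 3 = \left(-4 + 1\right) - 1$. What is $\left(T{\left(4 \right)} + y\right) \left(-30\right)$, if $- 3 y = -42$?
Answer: $-210$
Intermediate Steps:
$y = 14$ ($y = \left(- \frac{1}{3}\right) \left(-42\right) = 14$)
$T{\left(l \right)} = -7$ ($T{\left(l \right)} = -3 + \left(\left(-4 + 1\right) - 1\right) = -3 - 4 = -7$)
$\left(T{\left(4 \right)} + y\right) \left(-30\right) = \left(-7 + 14\right) \left(-30\right) = 7 \left(-30\right) = -210$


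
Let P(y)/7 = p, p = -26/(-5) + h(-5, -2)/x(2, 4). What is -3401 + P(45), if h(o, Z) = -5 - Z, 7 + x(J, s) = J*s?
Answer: -16928/5 ≈ -3385.6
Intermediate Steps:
x(J, s) = -7 + J*s
p = 11/5 (p = -26/(-5) + (-5 - 1*(-2))/(-7 + 2*4) = -26*(-⅕) + (-5 + 2)/(-7 + 8) = 26/5 - 3/1 = 26/5 - 3*1 = 26/5 - 3 = 11/5 ≈ 2.2000)
P(y) = 77/5 (P(y) = 7*(11/5) = 77/5)
-3401 + P(45) = -3401 + 77/5 = -16928/5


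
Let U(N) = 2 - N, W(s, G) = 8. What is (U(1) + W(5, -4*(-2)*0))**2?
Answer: 81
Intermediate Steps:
(U(1) + W(5, -4*(-2)*0))**2 = ((2 - 1*1) + 8)**2 = ((2 - 1) + 8)**2 = (1 + 8)**2 = 9**2 = 81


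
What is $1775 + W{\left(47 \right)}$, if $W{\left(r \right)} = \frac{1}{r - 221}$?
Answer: $\frac{308849}{174} \approx 1775.0$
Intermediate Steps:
$W{\left(r \right)} = \frac{1}{-221 + r}$
$1775 + W{\left(47 \right)} = 1775 + \frac{1}{-221 + 47} = 1775 + \frac{1}{-174} = 1775 - \frac{1}{174} = \frac{308849}{174}$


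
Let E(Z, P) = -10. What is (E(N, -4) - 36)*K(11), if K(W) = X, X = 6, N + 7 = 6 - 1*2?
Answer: -276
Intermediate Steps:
N = -3 (N = -7 + (6 - 1*2) = -7 + (6 - 2) = -7 + 4 = -3)
K(W) = 6
(E(N, -4) - 36)*K(11) = (-10 - 36)*6 = -46*6 = -276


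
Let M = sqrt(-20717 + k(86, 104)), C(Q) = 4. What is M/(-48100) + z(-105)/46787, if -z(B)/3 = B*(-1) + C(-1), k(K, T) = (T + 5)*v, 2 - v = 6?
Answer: -327/46787 - I*sqrt(21153)/48100 ≈ -0.0069891 - 0.0030237*I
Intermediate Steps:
v = -4 (v = 2 - 1*6 = 2 - 6 = -4)
k(K, T) = -20 - 4*T (k(K, T) = (T + 5)*(-4) = (5 + T)*(-4) = -20 - 4*T)
M = I*sqrt(21153) (M = sqrt(-20717 + (-20 - 4*104)) = sqrt(-20717 + (-20 - 416)) = sqrt(-20717 - 436) = sqrt(-21153) = I*sqrt(21153) ≈ 145.44*I)
z(B) = -12 + 3*B (z(B) = -3*(B*(-1) + 4) = -3*(-B + 4) = -3*(4 - B) = -12 + 3*B)
M/(-48100) + z(-105)/46787 = (I*sqrt(21153))/(-48100) + (-12 + 3*(-105))/46787 = (I*sqrt(21153))*(-1/48100) + (-12 - 315)*(1/46787) = -I*sqrt(21153)/48100 - 327*1/46787 = -I*sqrt(21153)/48100 - 327/46787 = -327/46787 - I*sqrt(21153)/48100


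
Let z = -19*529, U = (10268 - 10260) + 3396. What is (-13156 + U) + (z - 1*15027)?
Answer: -34830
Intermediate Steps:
U = 3404 (U = 8 + 3396 = 3404)
z = -10051
(-13156 + U) + (z - 1*15027) = (-13156 + 3404) + (-10051 - 1*15027) = -9752 + (-10051 - 15027) = -9752 - 25078 = -34830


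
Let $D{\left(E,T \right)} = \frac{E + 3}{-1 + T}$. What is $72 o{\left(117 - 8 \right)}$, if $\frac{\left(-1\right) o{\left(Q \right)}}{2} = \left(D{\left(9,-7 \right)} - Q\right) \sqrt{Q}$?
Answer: $15912 \sqrt{109} \approx 1.6613 \cdot 10^{5}$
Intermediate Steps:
$D{\left(E,T \right)} = \frac{3 + E}{-1 + T}$
$o{\left(Q \right)} = - 2 \sqrt{Q} \left(- \frac{3}{2} - Q\right)$ ($o{\left(Q \right)} = - 2 \left(\frac{3 + 9}{-1 - 7} - Q\right) \sqrt{Q} = - 2 \left(\frac{1}{-8} \cdot 12 - Q\right) \sqrt{Q} = - 2 \left(\left(- \frac{1}{8}\right) 12 - Q\right) \sqrt{Q} = - 2 \left(- \frac{3}{2} - Q\right) \sqrt{Q} = - 2 \sqrt{Q} \left(- \frac{3}{2} - Q\right)$)
$72 o{\left(117 - 8 \right)} = 72 \sqrt{117 - 8} \left(3 + 2 \left(117 - 8\right)\right) = 72 \sqrt{109} \left(3 + 2 \cdot 109\right) = 72 \sqrt{109} \left(3 + 218\right) = 72 \sqrt{109} \cdot 221 = 72 \cdot 221 \sqrt{109} = 15912 \sqrt{109}$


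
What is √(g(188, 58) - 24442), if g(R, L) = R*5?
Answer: I*√23502 ≈ 153.3*I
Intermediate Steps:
g(R, L) = 5*R
√(g(188, 58) - 24442) = √(5*188 - 24442) = √(940 - 24442) = √(-23502) = I*√23502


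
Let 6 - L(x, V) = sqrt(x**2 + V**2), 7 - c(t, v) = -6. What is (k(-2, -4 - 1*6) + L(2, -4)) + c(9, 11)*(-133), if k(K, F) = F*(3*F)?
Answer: -1423 - 2*sqrt(5) ≈ -1427.5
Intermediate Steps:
c(t, v) = 13 (c(t, v) = 7 - 1*(-6) = 7 + 6 = 13)
L(x, V) = 6 - sqrt(V**2 + x**2) (L(x, V) = 6 - sqrt(x**2 + V**2) = 6 - sqrt(V**2 + x**2))
k(K, F) = 3*F**2
(k(-2, -4 - 1*6) + L(2, -4)) + c(9, 11)*(-133) = (3*(-4 - 1*6)**2 + (6 - sqrt((-4)**2 + 2**2))) + 13*(-133) = (3*(-4 - 6)**2 + (6 - sqrt(16 + 4))) - 1729 = (3*(-10)**2 + (6 - sqrt(20))) - 1729 = (3*100 + (6 - 2*sqrt(5))) - 1729 = (300 + (6 - 2*sqrt(5))) - 1729 = (306 - 2*sqrt(5)) - 1729 = -1423 - 2*sqrt(5)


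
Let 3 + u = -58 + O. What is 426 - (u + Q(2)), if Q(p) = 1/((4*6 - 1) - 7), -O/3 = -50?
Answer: 5391/16 ≈ 336.94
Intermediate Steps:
O = 150 (O = -3*(-50) = 150)
u = 89 (u = -3 + (-58 + 150) = -3 + 92 = 89)
Q(p) = 1/16 (Q(p) = 1/((24 - 1) - 7) = 1/(23 - 7) = 1/16)
426 - (u + Q(2)) = 426 - (89 + 1/16) = 426 - 1*1425/16 = 426 - 1425/16 = 5391/16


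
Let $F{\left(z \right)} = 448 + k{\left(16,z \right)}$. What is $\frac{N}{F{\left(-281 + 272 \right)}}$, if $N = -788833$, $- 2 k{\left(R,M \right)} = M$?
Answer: $- \frac{1577666}{905} \approx -1743.3$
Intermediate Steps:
$k{\left(R,M \right)} = - \frac{M}{2}$
$F{\left(z \right)} = 448 - \frac{z}{2}$
$\frac{N}{F{\left(-281 + 272 \right)}} = - \frac{788833}{448 - \frac{-281 + 272}{2}} = - \frac{788833}{448 - - \frac{9}{2}} = - \frac{788833}{448 + \frac{9}{2}} = - \frac{788833}{\frac{905}{2}} = \left(-788833\right) \frac{2}{905} = - \frac{1577666}{905}$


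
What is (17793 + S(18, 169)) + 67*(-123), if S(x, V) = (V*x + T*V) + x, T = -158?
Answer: -14090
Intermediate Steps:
S(x, V) = x - 158*V + V*x (S(x, V) = (V*x - 158*V) + x = (-158*V + V*x) + x = x - 158*V + V*x)
(17793 + S(18, 169)) + 67*(-123) = (17793 + (18 - 158*169 + 169*18)) + 67*(-123) = (17793 + (18 - 26702 + 3042)) - 8241 = (17793 - 23642) - 8241 = -5849 - 8241 = -14090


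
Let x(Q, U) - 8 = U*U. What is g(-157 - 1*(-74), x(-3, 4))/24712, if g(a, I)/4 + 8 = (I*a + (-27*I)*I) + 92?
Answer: -8730/3089 ≈ -2.8262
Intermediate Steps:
x(Q, U) = 8 + U² (x(Q, U) = 8 + U*U = 8 + U²)
g(a, I) = 336 - 108*I² + 4*I*a (g(a, I) = -32 + 4*((I*a + (-27*I)*I) + 92) = -32 + 4*((I*a - 27*I²) + 92) = -32 + 4*((-27*I² + I*a) + 92) = -32 + 4*(92 - 27*I² + I*a) = -32 + (368 - 108*I² + 4*I*a) = 336 - 108*I² + 4*I*a)
g(-157 - 1*(-74), x(-3, 4))/24712 = (336 - 108*(8 + 4²)² + 4*(8 + 4²)*(-157 - 1*(-74)))/24712 = (336 - 108*(8 + 16)² + 4*(8 + 16)*(-157 + 74))*(1/24712) = (336 - 108*24² + 4*24*(-83))*(1/24712) = (336 - 108*576 - 7968)*(1/24712) = (336 - 62208 - 7968)*(1/24712) = -69840*1/24712 = -8730/3089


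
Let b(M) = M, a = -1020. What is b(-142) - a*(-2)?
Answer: -2182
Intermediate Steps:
b(-142) - a*(-2) = -142 - (-1020)*(-2) = -142 - 1*2040 = -142 - 2040 = -2182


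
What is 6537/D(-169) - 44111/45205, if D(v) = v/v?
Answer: 295460974/45205 ≈ 6536.0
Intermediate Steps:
D(v) = 1
6537/D(-169) - 44111/45205 = 6537/1 - 44111/45205 = 6537*1 - 44111*1/45205 = 6537 - 44111/45205 = 295460974/45205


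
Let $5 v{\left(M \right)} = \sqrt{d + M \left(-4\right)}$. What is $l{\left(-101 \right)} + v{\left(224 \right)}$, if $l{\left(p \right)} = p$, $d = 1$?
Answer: $-101 + \frac{i \sqrt{895}}{5} \approx -101.0 + 5.9833 i$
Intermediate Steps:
$v{\left(M \right)} = \frac{\sqrt{1 - 4 M}}{5}$ ($v{\left(M \right)} = \frac{\sqrt{1 + M \left(-4\right)}}{5} = \frac{\sqrt{1 - 4 M}}{5}$)
$l{\left(-101 \right)} + v{\left(224 \right)} = -101 + \frac{\sqrt{1 - 896}}{5} = -101 + \frac{\sqrt{-895}}{5} = -101 + \frac{i \sqrt{895}}{5}$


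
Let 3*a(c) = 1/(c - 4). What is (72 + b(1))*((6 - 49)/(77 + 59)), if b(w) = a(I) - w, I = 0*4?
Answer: -36593/1632 ≈ -22.422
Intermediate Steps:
I = 0
a(c) = 1/(3*(-4 + c)) (a(c) = 1/(3*(c - 4)) = 1/(3*(-4 + c)))
b(w) = -1/12 - w (b(w) = 1/(3*(-4 + 0)) - w = (⅓)/(-4) - w = (⅓)*(-¼) - w = -1/12 - w)
(72 + b(1))*((6 - 49)/(77 + 59)) = (72 + (-1/12 - 1*1))*((6 - 49)/(77 + 59)) = (72 + (-1/12 - 1))*(-43/136) = (72 - 13/12)*(-43*1/136) = (851/12)*(-43/136) = -36593/1632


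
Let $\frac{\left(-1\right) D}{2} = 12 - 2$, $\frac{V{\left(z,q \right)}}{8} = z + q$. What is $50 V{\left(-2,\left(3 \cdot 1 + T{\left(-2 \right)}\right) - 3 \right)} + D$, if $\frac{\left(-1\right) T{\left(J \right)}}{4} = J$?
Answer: $2380$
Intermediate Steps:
$T{\left(J \right)} = - 4 J$
$V{\left(z,q \right)} = 8 q + 8 z$ ($V{\left(z,q \right)} = 8 \left(z + q\right) = 8 \left(q + z\right) = 8 q + 8 z$)
$D = -20$ ($D = - 2 \left(12 - 2\right) = \left(-2\right) 10 = -20$)
$50 V{\left(-2,\left(3 \cdot 1 + T{\left(-2 \right)}\right) - 3 \right)} + D = 50 \left(8 \left(\left(3 \cdot 1 - -8\right) - 3\right) + 8 \left(-2\right)\right) - 20 = 50 \left(8 \left(\left(3 + 8\right) - 3\right) - 16\right) - 20 = 50 \left(8 \left(11 - 3\right) - 16\right) - 20 = 50 \left(8 \cdot 8 - 16\right) - 20 = 50 \left(64 - 16\right) - 20 = 50 \cdot 48 - 20 = 2400 - 20 = 2380$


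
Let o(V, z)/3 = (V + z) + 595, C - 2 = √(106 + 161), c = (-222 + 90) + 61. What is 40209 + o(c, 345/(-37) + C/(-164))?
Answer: 126678573/3034 - 3*√267/164 ≈ 41753.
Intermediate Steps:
c = -71 (c = -132 + 61 = -71)
C = 2 + √267 (C = 2 + √(106 + 161) = 2 + √267 ≈ 18.340)
o(V, z) = 1785 + 3*V + 3*z (o(V, z) = 3*((V + z) + 595) = 3*(595 + V + z) = 1785 + 3*V + 3*z)
40209 + o(c, 345/(-37) + C/(-164)) = 40209 + (1785 + 3*(-71) + 3*(345/(-37) + (2 + √267)/(-164))) = 40209 + (1785 - 213 + 3*(345*(-1/37) + (2 + √267)*(-1/164))) = 40209 + (1785 - 213 + 3*(-345/37 + (-1/82 - √267/164))) = 40209 + (1785 - 213 + 3*(-28327/3034 - √267/164)) = 40209 + (1785 - 213 + (-84981/3034 - 3*√267/164)) = 40209 + (4684467/3034 - 3*√267/164) = 126678573/3034 - 3*√267/164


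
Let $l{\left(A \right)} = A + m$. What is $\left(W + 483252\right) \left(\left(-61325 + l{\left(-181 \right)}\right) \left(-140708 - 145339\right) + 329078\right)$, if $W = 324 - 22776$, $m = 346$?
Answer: $8061679225958400$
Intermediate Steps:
$l{\left(A \right)} = 346 + A$ ($l{\left(A \right)} = A + 346 = 346 + A$)
$W = -22452$ ($W = 324 - 22776 = -22452$)
$\left(W + 483252\right) \left(\left(-61325 + l{\left(-181 \right)}\right) \left(-140708 - 145339\right) + 329078\right) = \left(-22452 + 483252\right) \left(\left(-61325 + \left(346 - 181\right)\right) \left(-140708 - 145339\right) + 329078\right) = 460800 \left(\left(-61325 + 165\right) \left(-286047\right) + 329078\right) = 460800 \left(\left(-61160\right) \left(-286047\right) + 329078\right) = 460800 \left(17494634520 + 329078\right) = 460800 \cdot 17494963598 = 8061679225958400$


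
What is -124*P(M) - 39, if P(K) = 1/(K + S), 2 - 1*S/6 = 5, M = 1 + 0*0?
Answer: -539/17 ≈ -31.706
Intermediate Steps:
M = 1 (M = 1 + 0 = 1)
S = -18 (S = 12 - 6*5 = 12 - 30 = -18)
P(K) = 1/(-18 + K) (P(K) = 1/(K - 18) = 1/(-18 + K))
-124*P(M) - 39 = -124/(-18 + 1) - 39 = -124/(-17) - 39 = -124*(-1/17) - 39 = 124/17 - 39 = -539/17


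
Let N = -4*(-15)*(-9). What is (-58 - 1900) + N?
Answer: -2498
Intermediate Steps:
N = -540 (N = 60*(-9) = -540)
(-58 - 1900) + N = (-58 - 1900) - 540 = -1958 - 540 = -2498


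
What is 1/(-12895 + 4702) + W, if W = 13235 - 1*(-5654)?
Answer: 154757576/8193 ≈ 18889.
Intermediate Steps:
W = 18889 (W = 13235 + 5654 = 18889)
1/(-12895 + 4702) + W = 1/(-12895 + 4702) + 18889 = 1/(-8193) + 18889 = -1/8193 + 18889 = 154757576/8193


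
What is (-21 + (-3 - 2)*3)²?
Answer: 1296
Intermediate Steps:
(-21 + (-3 - 2)*3)² = (-21 - 5*3)² = (-21 - 15)² = (-36)² = 1296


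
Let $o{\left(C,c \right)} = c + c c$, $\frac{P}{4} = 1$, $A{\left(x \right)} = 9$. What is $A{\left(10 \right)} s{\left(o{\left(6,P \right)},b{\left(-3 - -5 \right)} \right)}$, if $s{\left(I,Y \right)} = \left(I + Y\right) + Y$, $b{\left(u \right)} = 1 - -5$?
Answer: $288$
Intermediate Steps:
$b{\left(u \right)} = 6$ ($b{\left(u \right)} = 1 + 5 = 6$)
$P = 4$ ($P = 4 \cdot 1 = 4$)
$o{\left(C,c \right)} = c + c^{2}$
$s{\left(I,Y \right)} = I + 2 Y$
$A{\left(10 \right)} s{\left(o{\left(6,P \right)},b{\left(-3 - -5 \right)} \right)} = 9 \left(4 \left(1 + 4\right) + 2 \cdot 6\right) = 9 \left(4 \cdot 5 + 12\right) = 9 \left(20 + 12\right) = 9 \cdot 32 = 288$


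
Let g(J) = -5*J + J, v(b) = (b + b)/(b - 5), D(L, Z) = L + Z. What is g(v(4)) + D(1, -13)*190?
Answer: -2248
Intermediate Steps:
v(b) = 2*b/(-5 + b) (v(b) = (2*b)/(-5 + b) = 2*b/(-5 + b))
g(J) = -4*J
g(v(4)) + D(1, -13)*190 = -8*4/(-5 + 4) + (1 - 13)*190 = -8*4/(-1) - 12*190 = -8*4*(-1) - 2280 = -4*(-8) - 2280 = 32 - 2280 = -2248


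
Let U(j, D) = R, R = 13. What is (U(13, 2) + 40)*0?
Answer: 0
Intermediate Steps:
U(j, D) = 13
(U(13, 2) + 40)*0 = (13 + 40)*0 = 53*0 = 0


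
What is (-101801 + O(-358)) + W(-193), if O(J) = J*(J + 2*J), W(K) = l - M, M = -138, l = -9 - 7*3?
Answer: 282799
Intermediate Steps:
l = -30 (l = -9 - 21 = -30)
W(K) = 108 (W(K) = -30 - 1*(-138) = -30 + 138 = 108)
O(J) = 3*J² (O(J) = J*(3*J) = 3*J²)
(-101801 + O(-358)) + W(-193) = (-101801 + 3*(-358)²) + 108 = (-101801 + 3*128164) + 108 = (-101801 + 384492) + 108 = 282691 + 108 = 282799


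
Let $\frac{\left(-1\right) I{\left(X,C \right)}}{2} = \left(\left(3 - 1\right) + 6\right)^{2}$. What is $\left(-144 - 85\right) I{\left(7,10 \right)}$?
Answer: $29312$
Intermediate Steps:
$I{\left(X,C \right)} = -128$ ($I{\left(X,C \right)} = - 2 \left(\left(3 - 1\right) + 6\right)^{2} = - 2 \left(2 + 6\right)^{2} = - 2 \cdot 8^{2} = \left(-2\right) 64 = -128$)
$\left(-144 - 85\right) I{\left(7,10 \right)} = \left(-144 - 85\right) \left(-128\right) = \left(-229\right) \left(-128\right) = 29312$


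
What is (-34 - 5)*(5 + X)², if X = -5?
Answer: 0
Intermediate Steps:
(-34 - 5)*(5 + X)² = (-34 - 5)*(5 - 5)² = -39*0² = -39*0 = 0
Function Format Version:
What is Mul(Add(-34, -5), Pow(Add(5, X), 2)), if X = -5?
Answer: 0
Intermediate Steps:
Mul(Add(-34, -5), Pow(Add(5, X), 2)) = Mul(Add(-34, -5), Pow(Add(5, -5), 2)) = Mul(-39, Pow(0, 2)) = Mul(-39, 0) = 0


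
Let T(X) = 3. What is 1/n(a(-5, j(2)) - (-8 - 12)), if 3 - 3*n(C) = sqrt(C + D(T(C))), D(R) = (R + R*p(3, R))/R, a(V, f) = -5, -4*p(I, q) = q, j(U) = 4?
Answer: -36/25 - 6*sqrt(61)/25 ≈ -3.3145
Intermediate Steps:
p(I, q) = -q/4
D(R) = (R - R**2/4)/R (D(R) = (R + R*(-R/4))/R = (R - R**2/4)/R)
n(C) = 1 - sqrt(1/4 + C)/3 (n(C) = 1 - sqrt(C + (1 - 1/4*3))/3 = 1 - sqrt(C + (1 - 3/4))/3 = 1 - sqrt(C + 1/4)/3 = 1 - sqrt(1/4 + C)/3)
1/n(a(-5, j(2)) - (-8 - 12)) = 1/(1 - sqrt(1 + 4*(-5 - (-8 - 12)))/6) = 1/(1 - sqrt(1 + 4*(-5 - 1*(-20)))/6) = 1/(1 - sqrt(1 + 4*(-5 + 20))/6) = 1/(1 - sqrt(1 + 4*15)/6) = 1/(1 - sqrt(1 + 60)/6) = 1/(1 - sqrt(61)/6)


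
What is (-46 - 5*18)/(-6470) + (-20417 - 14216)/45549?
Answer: -108940423/147351015 ≈ -0.73933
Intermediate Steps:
(-46 - 5*18)/(-6470) + (-20417 - 14216)/45549 = (-46 - 90)*(-1/6470) - 34633*1/45549 = -136*(-1/6470) - 34633/45549 = 68/3235 - 34633/45549 = -108940423/147351015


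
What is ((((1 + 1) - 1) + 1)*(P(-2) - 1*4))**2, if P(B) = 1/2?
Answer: 49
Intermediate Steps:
P(B) = 1/2
((((1 + 1) - 1) + 1)*(P(-2) - 1*4))**2 = ((((1 + 1) - 1) + 1)*(1/2 - 1*4))**2 = (((2 - 1) + 1)*(1/2 - 4))**2 = ((1 + 1)*(-7/2))**2 = (2*(-7/2))**2 = (-7)**2 = 49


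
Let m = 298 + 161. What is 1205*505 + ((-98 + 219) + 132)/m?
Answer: 279313228/459 ≈ 6.0853e+5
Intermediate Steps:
m = 459
1205*505 + ((-98 + 219) + 132)/m = 1205*505 + ((-98 + 219) + 132)/459 = 608525 + (121 + 132)*(1/459) = 608525 + 253*(1/459) = 608525 + 253/459 = 279313228/459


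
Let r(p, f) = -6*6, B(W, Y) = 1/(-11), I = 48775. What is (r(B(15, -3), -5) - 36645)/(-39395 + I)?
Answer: -36681/9380 ≈ -3.9106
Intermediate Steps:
B(W, Y) = -1/11 (B(W, Y) = 1*(-1/11) = -1/11)
r(p, f) = -36
(r(B(15, -3), -5) - 36645)/(-39395 + I) = (-36 - 36645)/(-39395 + 48775) = -36681/9380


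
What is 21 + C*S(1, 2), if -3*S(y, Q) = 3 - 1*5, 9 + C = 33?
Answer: 37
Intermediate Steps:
C = 24 (C = -9 + 33 = 24)
S(y, Q) = ⅔ (S(y, Q) = -(3 - 1*5)/3 = -(3 - 5)/3 = -⅓*(-2) = ⅔)
21 + C*S(1, 2) = 21 + 24*(⅔) = 21 + 16 = 37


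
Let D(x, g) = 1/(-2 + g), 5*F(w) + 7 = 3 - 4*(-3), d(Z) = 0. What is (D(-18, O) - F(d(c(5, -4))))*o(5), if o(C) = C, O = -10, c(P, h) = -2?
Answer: -101/12 ≈ -8.4167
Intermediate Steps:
F(w) = 8/5 (F(w) = -7/5 + (3 - 4*(-3))/5 = -7/5 + (3 + 12)/5 = -7/5 + (⅕)*15 = -7/5 + 3 = 8/5)
(D(-18, O) - F(d(c(5, -4))))*o(5) = (1/(-2 - 10) - 1*8/5)*5 = (1/(-12) - 8/5)*5 = (-1/12 - 8/5)*5 = -101/60*5 = -101/12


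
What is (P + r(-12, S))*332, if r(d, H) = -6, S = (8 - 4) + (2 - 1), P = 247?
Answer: 80012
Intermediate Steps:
S = 5 (S = 4 + 1 = 5)
(P + r(-12, S))*332 = (247 - 6)*332 = 241*332 = 80012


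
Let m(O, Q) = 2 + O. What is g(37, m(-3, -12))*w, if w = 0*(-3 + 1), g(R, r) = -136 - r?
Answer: 0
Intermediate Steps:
w = 0 (w = 0*(-2) = 0)
g(37, m(-3, -12))*w = (-136 - (2 - 3))*0 = (-136 - 1*(-1))*0 = (-136 + 1)*0 = -135*0 = 0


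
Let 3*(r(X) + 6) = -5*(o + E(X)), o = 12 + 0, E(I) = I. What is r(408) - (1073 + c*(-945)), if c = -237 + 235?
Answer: -3669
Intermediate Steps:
c = -2
o = 12
r(X) = -26 - 5*X/3 (r(X) = -6 + (-5*(12 + X))/3 = -6 + (-60 - 5*X)/3 = -6 + (-20 - 5*X/3) = -26 - 5*X/3)
r(408) - (1073 + c*(-945)) = (-26 - 5/3*408) - (1073 - 2*(-945)) = (-26 - 680) - (1073 + 1890) = -706 - 1*2963 = -706 - 2963 = -3669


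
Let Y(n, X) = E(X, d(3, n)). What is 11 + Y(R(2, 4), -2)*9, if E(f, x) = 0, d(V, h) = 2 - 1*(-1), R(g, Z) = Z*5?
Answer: 11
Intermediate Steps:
R(g, Z) = 5*Z
d(V, h) = 3 (d(V, h) = 2 + 1 = 3)
Y(n, X) = 0
11 + Y(R(2, 4), -2)*9 = 11 + 0*9 = 11 + 0 = 11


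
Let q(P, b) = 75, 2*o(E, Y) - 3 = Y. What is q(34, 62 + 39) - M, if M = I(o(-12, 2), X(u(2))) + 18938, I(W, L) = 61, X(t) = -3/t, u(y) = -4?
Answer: -18924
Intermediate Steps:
o(E, Y) = 3/2 + Y/2
M = 18999 (M = 61 + 18938 = 18999)
q(34, 62 + 39) - M = 75 - 1*18999 = 75 - 18999 = -18924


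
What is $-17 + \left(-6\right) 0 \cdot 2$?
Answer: $-17$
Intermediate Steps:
$-17 + \left(-6\right) 0 \cdot 2 = -17 + 0 \cdot 2 = -17 + 0 = -17$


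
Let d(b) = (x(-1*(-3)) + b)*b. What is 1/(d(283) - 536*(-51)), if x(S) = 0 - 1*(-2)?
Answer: 1/107991 ≈ 9.2600e-6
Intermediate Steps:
x(S) = 2 (x(S) = 0 + 2 = 2)
d(b) = b*(2 + b) (d(b) = (2 + b)*b = b*(2 + b))
1/(d(283) - 536*(-51)) = 1/(283*(2 + 283) - 536*(-51)) = 1/(283*285 + 27336) = 1/(80655 + 27336) = 1/107991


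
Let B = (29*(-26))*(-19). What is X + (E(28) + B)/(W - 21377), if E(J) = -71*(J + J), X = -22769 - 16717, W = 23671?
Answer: -45285267/1147 ≈ -39482.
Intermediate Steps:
X = -39486
B = 14326 (B = -754*(-19) = 14326)
E(J) = -142*J
X + (E(28) + B)/(W - 21377) = -39486 + (-142*28 + 14326)/(23671 - 21377) = -39486 + (-3976 + 14326)/2294 = -39486 + 10350*(1/2294) = -39486 + 5175/1147 = -45285267/1147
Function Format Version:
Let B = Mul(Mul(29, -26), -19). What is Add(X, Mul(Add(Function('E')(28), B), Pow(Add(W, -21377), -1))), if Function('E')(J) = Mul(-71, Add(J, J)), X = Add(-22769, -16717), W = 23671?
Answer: Rational(-45285267, 1147) ≈ -39482.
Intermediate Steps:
X = -39486
B = 14326 (B = Mul(-754, -19) = 14326)
Function('E')(J) = Mul(-142, J) (Function('E')(J) = Mul(-71, Mul(2, J)) = Mul(-142, J))
Add(X, Mul(Add(Function('E')(28), B), Pow(Add(W, -21377), -1))) = Add(-39486, Mul(Add(Mul(-142, 28), 14326), Pow(Add(23671, -21377), -1))) = Add(-39486, Mul(Add(-3976, 14326), Pow(2294, -1))) = Add(-39486, Mul(10350, Rational(1, 2294))) = Add(-39486, Rational(5175, 1147)) = Rational(-45285267, 1147)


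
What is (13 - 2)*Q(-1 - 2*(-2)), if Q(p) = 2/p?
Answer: 22/3 ≈ 7.3333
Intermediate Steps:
(13 - 2)*Q(-1 - 2*(-2)) = (13 - 2)*(2/(-1 - 2*(-2))) = 11*(2/(-1 + 4)) = 11*(2/3) = 11*(2*(⅓)) = 11*(⅔) = 22/3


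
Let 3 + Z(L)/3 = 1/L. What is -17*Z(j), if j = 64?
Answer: 9741/64 ≈ 152.20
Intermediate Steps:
Z(L) = -9 + 3/L
-17*Z(j) = -17*(-9 + 3/64) = -17*(-573/64) = 9741/64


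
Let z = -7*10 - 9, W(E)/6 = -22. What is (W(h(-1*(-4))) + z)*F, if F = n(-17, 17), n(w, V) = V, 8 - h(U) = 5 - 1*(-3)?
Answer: -3587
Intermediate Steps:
h(U) = 0 (h(U) = 8 - (5 - 1*(-3)) = 8 - (5 + 3) = 8 - 1*8 = 8 - 8 = 0)
W(E) = -132 (W(E) = 6*(-22) = -132)
F = 17
z = -79 (z = -70 - 9 = -79)
(W(h(-1*(-4))) + z)*F = (-132 - 79)*17 = -211*17 = -3587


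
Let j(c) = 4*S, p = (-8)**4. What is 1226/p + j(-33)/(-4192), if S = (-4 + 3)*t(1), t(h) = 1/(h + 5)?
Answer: 241037/804864 ≈ 0.29948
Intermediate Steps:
t(h) = 1/(5 + h)
p = 4096
S = -1/6 (S = (-4 + 3)/(5 + 1) = -1/6 ≈ -0.16667)
j(c) = -2/3 (j(c) = 4*(-1/6) = -2/3)
1226/p + j(-33)/(-4192) = 1226/4096 - 2/3/(-4192) = 1226*(1/4096) - 2/3*(-1/4192) = 613/2048 + 1/6288 = 241037/804864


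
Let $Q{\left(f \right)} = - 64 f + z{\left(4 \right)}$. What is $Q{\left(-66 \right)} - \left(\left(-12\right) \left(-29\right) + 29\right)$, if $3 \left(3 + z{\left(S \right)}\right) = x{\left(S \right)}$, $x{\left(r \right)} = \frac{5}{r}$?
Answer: $\frac{46133}{12} \approx 3844.4$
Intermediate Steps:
$z{\left(S \right)} = -3 + \frac{5}{3 S}$ ($z{\left(S \right)} = -3 + \frac{5 \frac{1}{S}}{3} = -3 + \frac{5}{3 S}$)
$Q{\left(f \right)} = - \frac{31}{12} - 64 f$ ($Q{\left(f \right)} = - 64 f - \left(3 - \frac{5}{3 \cdot 4}\right) = - 64 f + \left(-3 + \frac{5}{3} \cdot \frac{1}{4}\right) = - 64 f + \left(-3 + \frac{5}{12}\right) = - 64 f - \frac{31}{12} = - \frac{31}{12} - 64 f$)
$Q{\left(-66 \right)} - \left(\left(-12\right) \left(-29\right) + 29\right) = \left(- \frac{31}{12} - -4224\right) - \left(\left(-12\right) \left(-29\right) + 29\right) = \left(- \frac{31}{12} + 4224\right) - \left(348 + 29\right) = \frac{50657}{12} - 377 = \frac{46133}{12}$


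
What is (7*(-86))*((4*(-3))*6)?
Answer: 43344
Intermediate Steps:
(7*(-86))*((4*(-3))*6) = -(-7224)*6 = -602*(-72) = 43344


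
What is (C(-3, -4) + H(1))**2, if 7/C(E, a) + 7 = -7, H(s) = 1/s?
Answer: 1/4 ≈ 0.25000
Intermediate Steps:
H(s) = 1/s
C(E, a) = -1/2 (C(E, a) = 7/(-7 - 7) = 7/(-14) = 7*(-1/14) = -1/2)
(C(-3, -4) + H(1))**2 = (-1/2 + 1/1)**2 = (-1/2 + 1)**2 = (1/2)**2 = 1/4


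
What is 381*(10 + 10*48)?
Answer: 186690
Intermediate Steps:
381*(10 + 10*48) = 381*(10 + 480) = 381*490 = 186690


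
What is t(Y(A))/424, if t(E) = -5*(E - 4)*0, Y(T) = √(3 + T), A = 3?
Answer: 0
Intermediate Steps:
t(E) = 0 (t(E) = -5*(-4 + E)*0 = (20 - 5*E)*0 = 0)
t(Y(A))/424 = 0/424 = 0*(1/424) = 0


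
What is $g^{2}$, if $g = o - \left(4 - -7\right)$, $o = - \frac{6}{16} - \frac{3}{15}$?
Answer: $\frac{214369}{1600} \approx 133.98$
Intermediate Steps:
$o = - \frac{23}{40}$ ($o = \left(-6\right) \frac{1}{16} - \frac{1}{5} = - \frac{3}{8} - \frac{1}{5} = - \frac{23}{40} \approx -0.575$)
$g = - \frac{463}{40}$ ($g = - \frac{23}{40} - \left(4 - -7\right) = - \frac{23}{40} - \left(4 + 7\right) = - \frac{23}{40} - 11 = - \frac{463}{40} \approx -11.575$)
$g^{2} = \left(- \frac{463}{40}\right)^{2} = \frac{214369}{1600}$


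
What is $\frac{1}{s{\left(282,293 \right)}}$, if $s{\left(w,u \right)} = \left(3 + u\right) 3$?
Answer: $\frac{1}{888} \approx 0.0011261$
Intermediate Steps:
$s{\left(w,u \right)} = 9 + 3 u$
$\frac{1}{s{\left(282,293 \right)}} = \frac{1}{9 + 3 \cdot 293} = \frac{1}{9 + 879} = \frac{1}{888}$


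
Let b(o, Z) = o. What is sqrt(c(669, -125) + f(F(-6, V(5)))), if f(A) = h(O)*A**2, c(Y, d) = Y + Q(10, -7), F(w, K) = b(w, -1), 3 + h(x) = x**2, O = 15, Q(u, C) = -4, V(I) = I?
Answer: sqrt(8657) ≈ 93.043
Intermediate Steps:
h(x) = -3 + x**2
F(w, K) = w
c(Y, d) = -4 + Y (c(Y, d) = Y - 4 = -4 + Y)
f(A) = 222*A**2 (f(A) = (-3 + 15**2)*A**2 = (-3 + 225)*A**2 = 222*A**2)
sqrt(c(669, -125) + f(F(-6, V(5)))) = sqrt((-4 + 669) + 222*(-6)**2) = sqrt(665 + 222*36) = sqrt(665 + 7992) = sqrt(8657)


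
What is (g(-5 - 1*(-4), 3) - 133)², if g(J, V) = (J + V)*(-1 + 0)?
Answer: 18225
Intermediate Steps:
g(J, V) = -J - V (g(J, V) = (J + V)*(-1) = -J - V)
(g(-5 - 1*(-4), 3) - 133)² = ((-(-5 - 1*(-4)) - 1*3) - 133)² = ((-(-5 + 4) - 3) - 133)² = ((-1*(-1) - 3) - 133)² = ((1 - 3) - 133)² = (-2 - 133)² = (-135)² = 18225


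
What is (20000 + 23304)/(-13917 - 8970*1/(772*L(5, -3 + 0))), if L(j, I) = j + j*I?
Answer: -33430688/10743027 ≈ -3.1119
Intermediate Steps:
L(j, I) = j + I*j
(20000 + 23304)/(-13917 - 8970*1/(772*L(5, -3 + 0))) = (20000 + 23304)/(-13917 - 8970*1/(3860*(1 + (-3 + 0)))) = 43304/(-13917 - 8970*1/(3860*(1 - 3))) = 43304/(-13917 - 8970/((5*(-2))*772)) = 43304/(-13917 - 8970/((-10*772))) = 43304/(-13917 - 8970/(-7720)) = 43304/(-13917 - 8970*(-1/7720)) = 43304/(-13917 + 897/772) = 43304/(-10743027/772) = 43304*(-772/10743027) = -33430688/10743027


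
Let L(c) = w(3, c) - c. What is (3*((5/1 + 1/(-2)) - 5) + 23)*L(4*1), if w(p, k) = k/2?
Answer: -43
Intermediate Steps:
w(p, k) = k/2 (w(p, k) = k*(1/2) = k/2)
L(c) = -c/2 (L(c) = c/2 - c = -c/2)
(3*((5/1 + 1/(-2)) - 5) + 23)*L(4*1) = (3*((5/1 + 1/(-2)) - 5) + 23)*(-2) = (3*((5*1 + 1*(-1/2)) - 5) + 23)*(-1/2*4) = (3*((5 - 1/2) - 5) + 23)*(-2) = (3*(9/2 - 5) + 23)*(-2) = (3*(-1/2) + 23)*(-2) = (-3/2 + 23)*(-2) = (43/2)*(-2) = -43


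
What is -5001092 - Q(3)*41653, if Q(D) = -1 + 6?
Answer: -5209357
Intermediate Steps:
Q(D) = 5
-5001092 - Q(3)*41653 = -5001092 - 5*41653 = -5001092 - 1*208265 = -5001092 - 208265 = -5209357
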